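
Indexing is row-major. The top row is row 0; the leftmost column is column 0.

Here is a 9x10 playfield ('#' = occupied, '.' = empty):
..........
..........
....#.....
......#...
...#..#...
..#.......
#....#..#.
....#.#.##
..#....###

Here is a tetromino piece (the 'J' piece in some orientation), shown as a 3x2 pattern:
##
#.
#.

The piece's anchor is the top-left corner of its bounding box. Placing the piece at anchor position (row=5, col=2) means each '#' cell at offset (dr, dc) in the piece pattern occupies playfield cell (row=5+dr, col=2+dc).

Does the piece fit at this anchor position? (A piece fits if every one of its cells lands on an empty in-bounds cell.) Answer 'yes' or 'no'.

Check each piece cell at anchor (5, 2):
  offset (0,0) -> (5,2): occupied ('#') -> FAIL
  offset (0,1) -> (5,3): empty -> OK
  offset (1,0) -> (6,2): empty -> OK
  offset (2,0) -> (7,2): empty -> OK
All cells valid: no

Answer: no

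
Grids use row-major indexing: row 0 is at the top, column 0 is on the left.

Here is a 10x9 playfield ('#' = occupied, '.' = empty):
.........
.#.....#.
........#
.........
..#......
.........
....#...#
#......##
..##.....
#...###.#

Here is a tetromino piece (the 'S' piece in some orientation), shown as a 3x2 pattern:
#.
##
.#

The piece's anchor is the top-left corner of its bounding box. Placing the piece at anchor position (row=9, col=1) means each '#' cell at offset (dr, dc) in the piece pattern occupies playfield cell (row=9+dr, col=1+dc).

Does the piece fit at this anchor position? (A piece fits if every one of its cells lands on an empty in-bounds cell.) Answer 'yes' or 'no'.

Check each piece cell at anchor (9, 1):
  offset (0,0) -> (9,1): empty -> OK
  offset (1,0) -> (10,1): out of bounds -> FAIL
  offset (1,1) -> (10,2): out of bounds -> FAIL
  offset (2,1) -> (11,2): out of bounds -> FAIL
All cells valid: no

Answer: no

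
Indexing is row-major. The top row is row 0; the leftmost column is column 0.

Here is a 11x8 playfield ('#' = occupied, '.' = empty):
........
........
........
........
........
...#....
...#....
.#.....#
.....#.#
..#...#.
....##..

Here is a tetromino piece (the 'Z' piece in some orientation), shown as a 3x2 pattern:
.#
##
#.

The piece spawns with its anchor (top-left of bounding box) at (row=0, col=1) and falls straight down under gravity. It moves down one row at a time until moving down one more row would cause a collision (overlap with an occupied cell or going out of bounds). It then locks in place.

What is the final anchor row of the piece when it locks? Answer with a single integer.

Spawn at (row=0, col=1). Try each row:
  row 0: fits
  row 1: fits
  row 2: fits
  row 3: fits
  row 4: fits
  row 5: blocked -> lock at row 4

Answer: 4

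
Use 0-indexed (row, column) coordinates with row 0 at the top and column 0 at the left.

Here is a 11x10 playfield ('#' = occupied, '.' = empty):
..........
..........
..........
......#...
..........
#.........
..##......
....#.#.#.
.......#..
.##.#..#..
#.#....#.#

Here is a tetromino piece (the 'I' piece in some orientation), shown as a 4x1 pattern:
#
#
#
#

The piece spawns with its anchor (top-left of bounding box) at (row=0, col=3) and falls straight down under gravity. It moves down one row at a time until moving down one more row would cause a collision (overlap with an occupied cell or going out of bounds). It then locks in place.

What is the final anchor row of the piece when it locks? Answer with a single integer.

Spawn at (row=0, col=3). Try each row:
  row 0: fits
  row 1: fits
  row 2: fits
  row 3: blocked -> lock at row 2

Answer: 2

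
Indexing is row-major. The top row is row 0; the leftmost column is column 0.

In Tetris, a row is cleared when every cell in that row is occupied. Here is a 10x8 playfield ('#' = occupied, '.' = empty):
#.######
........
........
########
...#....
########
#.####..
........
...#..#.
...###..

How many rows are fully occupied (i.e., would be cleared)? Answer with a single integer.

Check each row:
  row 0: 1 empty cell -> not full
  row 1: 8 empty cells -> not full
  row 2: 8 empty cells -> not full
  row 3: 0 empty cells -> FULL (clear)
  row 4: 7 empty cells -> not full
  row 5: 0 empty cells -> FULL (clear)
  row 6: 3 empty cells -> not full
  row 7: 8 empty cells -> not full
  row 8: 6 empty cells -> not full
  row 9: 5 empty cells -> not full
Total rows cleared: 2

Answer: 2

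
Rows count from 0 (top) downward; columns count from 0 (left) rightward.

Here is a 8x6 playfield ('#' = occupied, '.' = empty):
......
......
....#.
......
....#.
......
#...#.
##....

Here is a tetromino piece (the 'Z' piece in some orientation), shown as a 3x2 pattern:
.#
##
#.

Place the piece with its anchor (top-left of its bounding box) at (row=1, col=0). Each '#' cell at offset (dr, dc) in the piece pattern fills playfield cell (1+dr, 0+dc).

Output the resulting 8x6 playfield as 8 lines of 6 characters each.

Answer: ......
.#....
##..#.
#.....
....#.
......
#...#.
##....

Derivation:
Fill (1+0,0+1) = (1,1)
Fill (1+1,0+0) = (2,0)
Fill (1+1,0+1) = (2,1)
Fill (1+2,0+0) = (3,0)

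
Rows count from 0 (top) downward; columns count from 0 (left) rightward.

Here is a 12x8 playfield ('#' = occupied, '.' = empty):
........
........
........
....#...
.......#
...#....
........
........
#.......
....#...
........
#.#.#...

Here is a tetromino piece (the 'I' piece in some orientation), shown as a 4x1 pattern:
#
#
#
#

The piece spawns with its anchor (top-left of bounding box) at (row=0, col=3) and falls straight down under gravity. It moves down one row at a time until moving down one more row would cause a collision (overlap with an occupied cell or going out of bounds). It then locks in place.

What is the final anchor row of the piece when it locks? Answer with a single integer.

Answer: 1

Derivation:
Spawn at (row=0, col=3). Try each row:
  row 0: fits
  row 1: fits
  row 2: blocked -> lock at row 1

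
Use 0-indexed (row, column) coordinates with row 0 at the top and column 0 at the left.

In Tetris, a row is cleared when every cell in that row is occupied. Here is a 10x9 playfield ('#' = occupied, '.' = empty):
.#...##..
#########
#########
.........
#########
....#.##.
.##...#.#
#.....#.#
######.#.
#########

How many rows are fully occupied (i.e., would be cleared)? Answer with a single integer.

Answer: 4

Derivation:
Check each row:
  row 0: 6 empty cells -> not full
  row 1: 0 empty cells -> FULL (clear)
  row 2: 0 empty cells -> FULL (clear)
  row 3: 9 empty cells -> not full
  row 4: 0 empty cells -> FULL (clear)
  row 5: 6 empty cells -> not full
  row 6: 5 empty cells -> not full
  row 7: 6 empty cells -> not full
  row 8: 2 empty cells -> not full
  row 9: 0 empty cells -> FULL (clear)
Total rows cleared: 4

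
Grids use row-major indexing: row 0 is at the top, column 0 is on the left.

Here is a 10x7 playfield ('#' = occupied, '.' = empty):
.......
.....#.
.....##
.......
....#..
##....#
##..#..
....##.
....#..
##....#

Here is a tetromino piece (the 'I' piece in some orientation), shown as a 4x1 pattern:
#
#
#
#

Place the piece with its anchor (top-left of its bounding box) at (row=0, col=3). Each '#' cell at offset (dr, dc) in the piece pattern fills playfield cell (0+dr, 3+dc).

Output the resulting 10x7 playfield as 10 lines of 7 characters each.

Fill (0+0,3+0) = (0,3)
Fill (0+1,3+0) = (1,3)
Fill (0+2,3+0) = (2,3)
Fill (0+3,3+0) = (3,3)

Answer: ...#...
...#.#.
...#.##
...#...
....#..
##....#
##..#..
....##.
....#..
##....#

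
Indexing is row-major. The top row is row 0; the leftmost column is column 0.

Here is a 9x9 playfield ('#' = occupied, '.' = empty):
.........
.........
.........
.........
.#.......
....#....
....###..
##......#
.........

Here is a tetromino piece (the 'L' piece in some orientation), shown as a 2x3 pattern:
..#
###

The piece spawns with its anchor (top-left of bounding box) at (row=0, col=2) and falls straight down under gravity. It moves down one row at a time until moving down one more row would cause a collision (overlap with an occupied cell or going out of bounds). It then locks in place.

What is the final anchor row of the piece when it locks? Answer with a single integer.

Spawn at (row=0, col=2). Try each row:
  row 0: fits
  row 1: fits
  row 2: fits
  row 3: fits
  row 4: blocked -> lock at row 3

Answer: 3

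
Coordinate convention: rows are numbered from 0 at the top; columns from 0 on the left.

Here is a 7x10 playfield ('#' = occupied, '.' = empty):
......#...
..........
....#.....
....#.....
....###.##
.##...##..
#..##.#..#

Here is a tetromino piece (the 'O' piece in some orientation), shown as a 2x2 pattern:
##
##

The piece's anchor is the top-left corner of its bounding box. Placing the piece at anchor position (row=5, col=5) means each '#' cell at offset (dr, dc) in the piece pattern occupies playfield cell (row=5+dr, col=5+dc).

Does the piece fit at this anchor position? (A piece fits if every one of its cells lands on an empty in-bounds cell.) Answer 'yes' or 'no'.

Check each piece cell at anchor (5, 5):
  offset (0,0) -> (5,5): empty -> OK
  offset (0,1) -> (5,6): occupied ('#') -> FAIL
  offset (1,0) -> (6,5): empty -> OK
  offset (1,1) -> (6,6): occupied ('#') -> FAIL
All cells valid: no

Answer: no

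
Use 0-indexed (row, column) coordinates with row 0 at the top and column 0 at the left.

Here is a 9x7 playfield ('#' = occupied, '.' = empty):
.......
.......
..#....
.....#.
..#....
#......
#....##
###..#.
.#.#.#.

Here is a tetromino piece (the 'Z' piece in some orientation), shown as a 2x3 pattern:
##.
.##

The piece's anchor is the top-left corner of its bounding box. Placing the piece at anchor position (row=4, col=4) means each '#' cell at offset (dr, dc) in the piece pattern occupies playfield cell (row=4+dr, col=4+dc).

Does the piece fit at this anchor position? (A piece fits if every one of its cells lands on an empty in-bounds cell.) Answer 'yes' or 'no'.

Answer: yes

Derivation:
Check each piece cell at anchor (4, 4):
  offset (0,0) -> (4,4): empty -> OK
  offset (0,1) -> (4,5): empty -> OK
  offset (1,1) -> (5,5): empty -> OK
  offset (1,2) -> (5,6): empty -> OK
All cells valid: yes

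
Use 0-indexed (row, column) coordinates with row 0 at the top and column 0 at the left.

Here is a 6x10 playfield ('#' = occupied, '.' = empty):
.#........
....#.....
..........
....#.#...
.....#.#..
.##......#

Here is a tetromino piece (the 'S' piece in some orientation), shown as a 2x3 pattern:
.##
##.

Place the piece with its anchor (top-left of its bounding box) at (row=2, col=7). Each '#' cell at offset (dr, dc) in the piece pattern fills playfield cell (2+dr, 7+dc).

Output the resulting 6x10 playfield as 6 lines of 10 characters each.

Answer: .#........
....#.....
........##
....#.###.
.....#.#..
.##......#

Derivation:
Fill (2+0,7+1) = (2,8)
Fill (2+0,7+2) = (2,9)
Fill (2+1,7+0) = (3,7)
Fill (2+1,7+1) = (3,8)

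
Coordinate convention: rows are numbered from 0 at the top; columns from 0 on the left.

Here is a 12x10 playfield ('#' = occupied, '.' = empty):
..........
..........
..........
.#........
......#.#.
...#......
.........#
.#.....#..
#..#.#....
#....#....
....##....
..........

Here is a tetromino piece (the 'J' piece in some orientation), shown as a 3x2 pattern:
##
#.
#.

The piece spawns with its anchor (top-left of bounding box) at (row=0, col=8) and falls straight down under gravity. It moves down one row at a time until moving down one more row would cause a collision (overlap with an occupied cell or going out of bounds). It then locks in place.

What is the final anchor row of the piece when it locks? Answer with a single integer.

Spawn at (row=0, col=8). Try each row:
  row 0: fits
  row 1: fits
  row 2: blocked -> lock at row 1

Answer: 1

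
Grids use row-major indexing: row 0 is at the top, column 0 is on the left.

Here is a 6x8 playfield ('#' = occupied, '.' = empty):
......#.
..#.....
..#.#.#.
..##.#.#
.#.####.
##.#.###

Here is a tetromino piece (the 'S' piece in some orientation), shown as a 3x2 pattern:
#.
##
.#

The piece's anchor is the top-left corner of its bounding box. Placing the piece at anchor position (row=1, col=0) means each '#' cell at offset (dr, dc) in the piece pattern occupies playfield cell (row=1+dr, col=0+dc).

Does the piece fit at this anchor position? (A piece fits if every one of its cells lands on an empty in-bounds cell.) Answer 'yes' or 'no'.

Answer: yes

Derivation:
Check each piece cell at anchor (1, 0):
  offset (0,0) -> (1,0): empty -> OK
  offset (1,0) -> (2,0): empty -> OK
  offset (1,1) -> (2,1): empty -> OK
  offset (2,1) -> (3,1): empty -> OK
All cells valid: yes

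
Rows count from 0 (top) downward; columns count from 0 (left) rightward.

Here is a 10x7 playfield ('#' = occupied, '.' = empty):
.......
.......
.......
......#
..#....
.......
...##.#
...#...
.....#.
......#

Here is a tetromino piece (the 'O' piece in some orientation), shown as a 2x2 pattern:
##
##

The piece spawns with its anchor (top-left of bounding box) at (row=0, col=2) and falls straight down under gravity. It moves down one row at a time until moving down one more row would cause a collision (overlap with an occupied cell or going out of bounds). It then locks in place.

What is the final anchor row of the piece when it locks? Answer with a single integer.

Spawn at (row=0, col=2). Try each row:
  row 0: fits
  row 1: fits
  row 2: fits
  row 3: blocked -> lock at row 2

Answer: 2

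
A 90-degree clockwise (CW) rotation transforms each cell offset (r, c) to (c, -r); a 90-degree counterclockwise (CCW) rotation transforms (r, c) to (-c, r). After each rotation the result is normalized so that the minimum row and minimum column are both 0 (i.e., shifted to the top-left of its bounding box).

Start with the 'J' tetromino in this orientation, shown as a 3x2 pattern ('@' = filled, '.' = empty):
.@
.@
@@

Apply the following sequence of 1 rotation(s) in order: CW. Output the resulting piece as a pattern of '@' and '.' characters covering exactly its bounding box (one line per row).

Answer: @..
@@@

Derivation:
Start:
.@
.@
@@
After rotation 1 (CW):
@..
@@@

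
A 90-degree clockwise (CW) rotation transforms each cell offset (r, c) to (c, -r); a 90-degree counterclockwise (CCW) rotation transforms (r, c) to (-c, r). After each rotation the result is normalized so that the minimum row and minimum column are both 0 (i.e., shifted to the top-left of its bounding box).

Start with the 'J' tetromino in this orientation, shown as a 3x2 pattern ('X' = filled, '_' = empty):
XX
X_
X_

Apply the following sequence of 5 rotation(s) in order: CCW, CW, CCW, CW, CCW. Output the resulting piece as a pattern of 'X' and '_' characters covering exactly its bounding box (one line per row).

Answer: X__
XXX

Derivation:
Start:
XX
X_
X_
After rotation 1 (CCW):
X__
XXX
After rotation 2 (CW):
XX
X_
X_
After rotation 3 (CCW):
X__
XXX
After rotation 4 (CW):
XX
X_
X_
After rotation 5 (CCW):
X__
XXX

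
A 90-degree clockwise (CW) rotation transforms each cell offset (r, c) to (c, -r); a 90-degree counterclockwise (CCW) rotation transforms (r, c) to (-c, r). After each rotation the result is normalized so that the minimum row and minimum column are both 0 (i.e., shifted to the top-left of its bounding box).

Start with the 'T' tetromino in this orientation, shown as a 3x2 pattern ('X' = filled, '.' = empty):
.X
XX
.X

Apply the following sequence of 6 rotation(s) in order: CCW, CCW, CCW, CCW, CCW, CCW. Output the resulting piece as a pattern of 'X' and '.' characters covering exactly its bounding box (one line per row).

Answer: X.
XX
X.

Derivation:
Start:
.X
XX
.X
After rotation 1 (CCW):
XXX
.X.
After rotation 2 (CCW):
X.
XX
X.
After rotation 3 (CCW):
.X.
XXX
After rotation 4 (CCW):
.X
XX
.X
After rotation 5 (CCW):
XXX
.X.
After rotation 6 (CCW):
X.
XX
X.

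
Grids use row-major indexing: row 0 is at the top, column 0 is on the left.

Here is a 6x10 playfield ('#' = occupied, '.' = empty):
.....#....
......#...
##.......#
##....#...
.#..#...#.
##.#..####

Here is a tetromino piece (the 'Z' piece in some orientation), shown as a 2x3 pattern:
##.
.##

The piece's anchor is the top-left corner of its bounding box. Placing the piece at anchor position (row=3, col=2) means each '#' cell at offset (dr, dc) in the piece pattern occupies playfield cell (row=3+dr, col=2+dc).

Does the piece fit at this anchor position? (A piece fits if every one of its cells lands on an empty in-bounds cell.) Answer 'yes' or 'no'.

Answer: no

Derivation:
Check each piece cell at anchor (3, 2):
  offset (0,0) -> (3,2): empty -> OK
  offset (0,1) -> (3,3): empty -> OK
  offset (1,1) -> (4,3): empty -> OK
  offset (1,2) -> (4,4): occupied ('#') -> FAIL
All cells valid: no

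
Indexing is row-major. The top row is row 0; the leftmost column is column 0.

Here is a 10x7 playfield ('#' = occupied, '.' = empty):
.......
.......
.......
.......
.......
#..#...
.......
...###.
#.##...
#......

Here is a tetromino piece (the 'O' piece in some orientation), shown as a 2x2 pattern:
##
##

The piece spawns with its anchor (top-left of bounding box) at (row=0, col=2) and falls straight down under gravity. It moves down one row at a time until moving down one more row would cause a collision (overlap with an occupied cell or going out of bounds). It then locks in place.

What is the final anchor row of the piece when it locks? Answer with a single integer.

Answer: 3

Derivation:
Spawn at (row=0, col=2). Try each row:
  row 0: fits
  row 1: fits
  row 2: fits
  row 3: fits
  row 4: blocked -> lock at row 3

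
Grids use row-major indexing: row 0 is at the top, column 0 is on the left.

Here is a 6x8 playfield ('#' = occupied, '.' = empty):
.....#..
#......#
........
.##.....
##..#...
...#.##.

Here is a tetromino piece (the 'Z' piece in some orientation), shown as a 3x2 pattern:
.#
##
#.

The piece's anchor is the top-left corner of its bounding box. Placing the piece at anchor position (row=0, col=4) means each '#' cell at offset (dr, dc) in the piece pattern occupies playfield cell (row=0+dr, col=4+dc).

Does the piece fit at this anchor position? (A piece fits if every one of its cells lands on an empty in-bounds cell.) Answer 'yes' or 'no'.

Check each piece cell at anchor (0, 4):
  offset (0,1) -> (0,5): occupied ('#') -> FAIL
  offset (1,0) -> (1,4): empty -> OK
  offset (1,1) -> (1,5): empty -> OK
  offset (2,0) -> (2,4): empty -> OK
All cells valid: no

Answer: no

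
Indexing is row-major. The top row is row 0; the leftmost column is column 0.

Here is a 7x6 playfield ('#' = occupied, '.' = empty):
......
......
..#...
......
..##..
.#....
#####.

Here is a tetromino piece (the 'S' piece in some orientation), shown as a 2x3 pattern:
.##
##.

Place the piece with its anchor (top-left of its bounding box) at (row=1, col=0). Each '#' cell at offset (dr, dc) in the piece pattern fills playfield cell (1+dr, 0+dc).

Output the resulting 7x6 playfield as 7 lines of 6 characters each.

Answer: ......
.##...
###...
......
..##..
.#....
#####.

Derivation:
Fill (1+0,0+1) = (1,1)
Fill (1+0,0+2) = (1,2)
Fill (1+1,0+0) = (2,0)
Fill (1+1,0+1) = (2,1)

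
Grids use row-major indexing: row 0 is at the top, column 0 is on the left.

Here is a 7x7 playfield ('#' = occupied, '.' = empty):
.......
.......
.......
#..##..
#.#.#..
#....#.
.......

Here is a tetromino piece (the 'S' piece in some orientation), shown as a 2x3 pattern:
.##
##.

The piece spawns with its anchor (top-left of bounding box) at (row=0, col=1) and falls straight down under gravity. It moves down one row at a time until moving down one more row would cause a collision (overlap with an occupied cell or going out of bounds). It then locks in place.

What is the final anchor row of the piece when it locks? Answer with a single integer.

Answer: 2

Derivation:
Spawn at (row=0, col=1). Try each row:
  row 0: fits
  row 1: fits
  row 2: fits
  row 3: blocked -> lock at row 2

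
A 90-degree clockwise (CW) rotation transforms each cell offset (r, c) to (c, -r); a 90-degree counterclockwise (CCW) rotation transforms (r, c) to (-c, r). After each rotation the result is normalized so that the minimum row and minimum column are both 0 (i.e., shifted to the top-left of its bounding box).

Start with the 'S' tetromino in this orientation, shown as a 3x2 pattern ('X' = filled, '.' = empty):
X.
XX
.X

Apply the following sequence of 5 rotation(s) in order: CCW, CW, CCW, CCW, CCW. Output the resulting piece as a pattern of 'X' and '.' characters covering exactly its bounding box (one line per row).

Answer: .XX
XX.

Derivation:
Start:
X.
XX
.X
After rotation 1 (CCW):
.XX
XX.
After rotation 2 (CW):
X.
XX
.X
After rotation 3 (CCW):
.XX
XX.
After rotation 4 (CCW):
X.
XX
.X
After rotation 5 (CCW):
.XX
XX.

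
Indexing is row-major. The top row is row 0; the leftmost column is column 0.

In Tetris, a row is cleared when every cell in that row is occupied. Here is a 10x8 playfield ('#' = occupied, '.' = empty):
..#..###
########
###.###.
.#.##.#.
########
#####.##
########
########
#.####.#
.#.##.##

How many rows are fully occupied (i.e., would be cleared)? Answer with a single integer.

Answer: 4

Derivation:
Check each row:
  row 0: 4 empty cells -> not full
  row 1: 0 empty cells -> FULL (clear)
  row 2: 2 empty cells -> not full
  row 3: 4 empty cells -> not full
  row 4: 0 empty cells -> FULL (clear)
  row 5: 1 empty cell -> not full
  row 6: 0 empty cells -> FULL (clear)
  row 7: 0 empty cells -> FULL (clear)
  row 8: 2 empty cells -> not full
  row 9: 3 empty cells -> not full
Total rows cleared: 4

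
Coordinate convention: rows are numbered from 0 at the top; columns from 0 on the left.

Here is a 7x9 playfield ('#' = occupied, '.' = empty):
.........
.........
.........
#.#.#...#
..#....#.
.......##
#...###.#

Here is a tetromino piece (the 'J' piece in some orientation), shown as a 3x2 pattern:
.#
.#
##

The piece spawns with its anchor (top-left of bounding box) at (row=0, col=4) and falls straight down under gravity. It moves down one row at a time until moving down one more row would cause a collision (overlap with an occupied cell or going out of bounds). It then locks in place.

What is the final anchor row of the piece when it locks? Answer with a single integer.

Answer: 0

Derivation:
Spawn at (row=0, col=4). Try each row:
  row 0: fits
  row 1: blocked -> lock at row 0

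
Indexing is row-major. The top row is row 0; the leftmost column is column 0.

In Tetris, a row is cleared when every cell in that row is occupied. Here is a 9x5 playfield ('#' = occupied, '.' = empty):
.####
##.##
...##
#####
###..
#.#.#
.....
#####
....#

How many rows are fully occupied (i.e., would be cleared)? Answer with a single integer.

Check each row:
  row 0: 1 empty cell -> not full
  row 1: 1 empty cell -> not full
  row 2: 3 empty cells -> not full
  row 3: 0 empty cells -> FULL (clear)
  row 4: 2 empty cells -> not full
  row 5: 2 empty cells -> not full
  row 6: 5 empty cells -> not full
  row 7: 0 empty cells -> FULL (clear)
  row 8: 4 empty cells -> not full
Total rows cleared: 2

Answer: 2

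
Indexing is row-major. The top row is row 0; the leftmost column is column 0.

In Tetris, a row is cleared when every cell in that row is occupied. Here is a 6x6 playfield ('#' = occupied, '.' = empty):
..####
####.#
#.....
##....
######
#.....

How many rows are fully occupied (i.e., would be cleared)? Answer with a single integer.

Answer: 1

Derivation:
Check each row:
  row 0: 2 empty cells -> not full
  row 1: 1 empty cell -> not full
  row 2: 5 empty cells -> not full
  row 3: 4 empty cells -> not full
  row 4: 0 empty cells -> FULL (clear)
  row 5: 5 empty cells -> not full
Total rows cleared: 1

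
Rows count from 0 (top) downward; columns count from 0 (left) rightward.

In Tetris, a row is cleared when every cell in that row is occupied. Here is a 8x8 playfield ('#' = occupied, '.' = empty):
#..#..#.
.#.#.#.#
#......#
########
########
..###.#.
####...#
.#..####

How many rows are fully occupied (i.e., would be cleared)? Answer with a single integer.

Answer: 2

Derivation:
Check each row:
  row 0: 5 empty cells -> not full
  row 1: 4 empty cells -> not full
  row 2: 6 empty cells -> not full
  row 3: 0 empty cells -> FULL (clear)
  row 4: 0 empty cells -> FULL (clear)
  row 5: 4 empty cells -> not full
  row 6: 3 empty cells -> not full
  row 7: 3 empty cells -> not full
Total rows cleared: 2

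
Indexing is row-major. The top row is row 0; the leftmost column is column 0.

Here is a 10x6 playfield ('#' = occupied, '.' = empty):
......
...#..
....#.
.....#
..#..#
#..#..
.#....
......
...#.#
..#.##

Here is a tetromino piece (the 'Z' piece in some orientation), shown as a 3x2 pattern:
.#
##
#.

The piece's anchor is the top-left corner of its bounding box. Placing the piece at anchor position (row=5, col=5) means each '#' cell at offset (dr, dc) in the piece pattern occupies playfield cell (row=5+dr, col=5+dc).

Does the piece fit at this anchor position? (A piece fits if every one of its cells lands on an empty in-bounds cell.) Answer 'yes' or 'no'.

Check each piece cell at anchor (5, 5):
  offset (0,1) -> (5,6): out of bounds -> FAIL
  offset (1,0) -> (6,5): empty -> OK
  offset (1,1) -> (6,6): out of bounds -> FAIL
  offset (2,0) -> (7,5): empty -> OK
All cells valid: no

Answer: no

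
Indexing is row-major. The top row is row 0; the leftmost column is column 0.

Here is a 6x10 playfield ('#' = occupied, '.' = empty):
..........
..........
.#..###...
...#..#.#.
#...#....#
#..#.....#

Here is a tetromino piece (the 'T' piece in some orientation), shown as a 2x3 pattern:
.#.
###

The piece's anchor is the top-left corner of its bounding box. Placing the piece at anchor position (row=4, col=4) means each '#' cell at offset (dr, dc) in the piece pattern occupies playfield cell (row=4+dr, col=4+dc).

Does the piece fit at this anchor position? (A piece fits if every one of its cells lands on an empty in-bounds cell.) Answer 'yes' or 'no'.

Answer: yes

Derivation:
Check each piece cell at anchor (4, 4):
  offset (0,1) -> (4,5): empty -> OK
  offset (1,0) -> (5,4): empty -> OK
  offset (1,1) -> (5,5): empty -> OK
  offset (1,2) -> (5,6): empty -> OK
All cells valid: yes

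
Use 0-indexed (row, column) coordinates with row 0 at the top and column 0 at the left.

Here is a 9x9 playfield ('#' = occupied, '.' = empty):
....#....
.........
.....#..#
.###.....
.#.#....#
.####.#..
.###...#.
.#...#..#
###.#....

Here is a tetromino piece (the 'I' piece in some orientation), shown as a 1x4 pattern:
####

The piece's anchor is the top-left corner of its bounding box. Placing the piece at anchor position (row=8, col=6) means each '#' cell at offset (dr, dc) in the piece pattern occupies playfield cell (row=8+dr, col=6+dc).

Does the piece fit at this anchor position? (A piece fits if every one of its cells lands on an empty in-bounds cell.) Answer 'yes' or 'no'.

Answer: no

Derivation:
Check each piece cell at anchor (8, 6):
  offset (0,0) -> (8,6): empty -> OK
  offset (0,1) -> (8,7): empty -> OK
  offset (0,2) -> (8,8): empty -> OK
  offset (0,3) -> (8,9): out of bounds -> FAIL
All cells valid: no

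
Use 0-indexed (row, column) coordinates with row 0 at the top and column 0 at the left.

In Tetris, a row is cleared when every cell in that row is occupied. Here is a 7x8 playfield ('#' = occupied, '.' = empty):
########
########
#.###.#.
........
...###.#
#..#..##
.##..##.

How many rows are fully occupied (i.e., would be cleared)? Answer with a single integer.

Check each row:
  row 0: 0 empty cells -> FULL (clear)
  row 1: 0 empty cells -> FULL (clear)
  row 2: 3 empty cells -> not full
  row 3: 8 empty cells -> not full
  row 4: 4 empty cells -> not full
  row 5: 4 empty cells -> not full
  row 6: 4 empty cells -> not full
Total rows cleared: 2

Answer: 2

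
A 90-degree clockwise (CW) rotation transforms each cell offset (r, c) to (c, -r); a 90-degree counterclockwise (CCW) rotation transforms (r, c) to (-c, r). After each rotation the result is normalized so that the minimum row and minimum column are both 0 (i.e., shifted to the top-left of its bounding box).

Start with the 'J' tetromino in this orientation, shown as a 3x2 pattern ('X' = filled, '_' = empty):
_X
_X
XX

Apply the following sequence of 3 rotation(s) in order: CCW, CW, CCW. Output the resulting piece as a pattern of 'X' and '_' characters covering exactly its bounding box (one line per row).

Answer: XXX
__X

Derivation:
Start:
_X
_X
XX
After rotation 1 (CCW):
XXX
__X
After rotation 2 (CW):
_X
_X
XX
After rotation 3 (CCW):
XXX
__X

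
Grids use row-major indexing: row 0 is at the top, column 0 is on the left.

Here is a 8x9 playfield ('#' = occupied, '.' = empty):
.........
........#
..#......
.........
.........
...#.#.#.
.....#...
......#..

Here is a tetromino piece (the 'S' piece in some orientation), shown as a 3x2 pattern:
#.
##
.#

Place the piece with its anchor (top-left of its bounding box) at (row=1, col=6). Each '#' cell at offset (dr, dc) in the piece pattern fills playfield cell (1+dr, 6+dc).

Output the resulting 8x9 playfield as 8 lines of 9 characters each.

Fill (1+0,6+0) = (1,6)
Fill (1+1,6+0) = (2,6)
Fill (1+1,6+1) = (2,7)
Fill (1+2,6+1) = (3,7)

Answer: .........
......#.#
..#...##.
.......#.
.........
...#.#.#.
.....#...
......#..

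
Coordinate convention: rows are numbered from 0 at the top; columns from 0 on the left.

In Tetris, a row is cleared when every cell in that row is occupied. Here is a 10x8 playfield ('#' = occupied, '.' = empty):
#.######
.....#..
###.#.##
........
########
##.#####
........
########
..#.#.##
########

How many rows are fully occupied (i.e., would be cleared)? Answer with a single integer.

Check each row:
  row 0: 1 empty cell -> not full
  row 1: 7 empty cells -> not full
  row 2: 2 empty cells -> not full
  row 3: 8 empty cells -> not full
  row 4: 0 empty cells -> FULL (clear)
  row 5: 1 empty cell -> not full
  row 6: 8 empty cells -> not full
  row 7: 0 empty cells -> FULL (clear)
  row 8: 4 empty cells -> not full
  row 9: 0 empty cells -> FULL (clear)
Total rows cleared: 3

Answer: 3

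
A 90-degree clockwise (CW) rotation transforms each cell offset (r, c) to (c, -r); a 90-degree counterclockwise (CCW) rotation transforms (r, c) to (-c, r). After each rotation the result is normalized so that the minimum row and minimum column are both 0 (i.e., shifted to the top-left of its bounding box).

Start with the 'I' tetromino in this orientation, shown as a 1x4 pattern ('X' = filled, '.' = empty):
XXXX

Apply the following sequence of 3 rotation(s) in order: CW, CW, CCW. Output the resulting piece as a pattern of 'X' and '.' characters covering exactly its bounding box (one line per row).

Start:
XXXX
After rotation 1 (CW):
X
X
X
X
After rotation 2 (CW):
XXXX
After rotation 3 (CCW):
X
X
X
X

Answer: X
X
X
X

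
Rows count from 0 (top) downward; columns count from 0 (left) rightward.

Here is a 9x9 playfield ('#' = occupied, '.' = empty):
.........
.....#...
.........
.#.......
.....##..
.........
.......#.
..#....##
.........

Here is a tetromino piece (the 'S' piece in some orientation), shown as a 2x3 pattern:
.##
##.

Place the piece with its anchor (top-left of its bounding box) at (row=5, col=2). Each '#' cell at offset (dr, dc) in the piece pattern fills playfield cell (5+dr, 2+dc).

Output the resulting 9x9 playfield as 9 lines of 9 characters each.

Fill (5+0,2+1) = (5,3)
Fill (5+0,2+2) = (5,4)
Fill (5+1,2+0) = (6,2)
Fill (5+1,2+1) = (6,3)

Answer: .........
.....#...
.........
.#.......
.....##..
...##....
..##...#.
..#....##
.........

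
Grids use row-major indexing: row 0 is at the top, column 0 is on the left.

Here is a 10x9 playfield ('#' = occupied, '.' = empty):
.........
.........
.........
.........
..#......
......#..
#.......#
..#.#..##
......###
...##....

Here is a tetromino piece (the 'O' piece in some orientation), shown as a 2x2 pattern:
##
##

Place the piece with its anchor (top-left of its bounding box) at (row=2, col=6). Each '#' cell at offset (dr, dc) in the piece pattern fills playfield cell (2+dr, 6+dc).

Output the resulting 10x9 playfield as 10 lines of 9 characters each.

Fill (2+0,6+0) = (2,6)
Fill (2+0,6+1) = (2,7)
Fill (2+1,6+0) = (3,6)
Fill (2+1,6+1) = (3,7)

Answer: .........
.........
......##.
......##.
..#......
......#..
#.......#
..#.#..##
......###
...##....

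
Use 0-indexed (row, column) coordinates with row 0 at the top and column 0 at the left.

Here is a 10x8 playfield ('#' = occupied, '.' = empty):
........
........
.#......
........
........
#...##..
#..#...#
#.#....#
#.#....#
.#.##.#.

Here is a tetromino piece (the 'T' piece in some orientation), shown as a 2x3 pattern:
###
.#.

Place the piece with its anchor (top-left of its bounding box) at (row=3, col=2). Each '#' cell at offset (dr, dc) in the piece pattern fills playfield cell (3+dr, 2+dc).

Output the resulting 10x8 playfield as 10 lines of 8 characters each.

Answer: ........
........
.#......
..###...
...#....
#...##..
#..#...#
#.#....#
#.#....#
.#.##.#.

Derivation:
Fill (3+0,2+0) = (3,2)
Fill (3+0,2+1) = (3,3)
Fill (3+0,2+2) = (3,4)
Fill (3+1,2+1) = (4,3)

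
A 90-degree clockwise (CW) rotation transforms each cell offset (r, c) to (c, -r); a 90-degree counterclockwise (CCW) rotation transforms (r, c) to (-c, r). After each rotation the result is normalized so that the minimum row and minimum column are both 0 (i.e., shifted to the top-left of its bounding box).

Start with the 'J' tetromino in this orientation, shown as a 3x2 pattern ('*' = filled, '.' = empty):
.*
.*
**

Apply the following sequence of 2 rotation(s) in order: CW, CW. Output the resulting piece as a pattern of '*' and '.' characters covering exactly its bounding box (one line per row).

Answer: **
*.
*.

Derivation:
Start:
.*
.*
**
After rotation 1 (CW):
*..
***
After rotation 2 (CW):
**
*.
*.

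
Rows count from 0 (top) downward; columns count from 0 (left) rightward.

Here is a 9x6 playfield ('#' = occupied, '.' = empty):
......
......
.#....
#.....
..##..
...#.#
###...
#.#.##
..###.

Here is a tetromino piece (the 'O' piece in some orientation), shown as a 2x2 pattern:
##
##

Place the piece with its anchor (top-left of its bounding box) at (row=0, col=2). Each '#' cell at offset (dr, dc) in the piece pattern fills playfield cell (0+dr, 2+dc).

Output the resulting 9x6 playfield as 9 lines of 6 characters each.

Fill (0+0,2+0) = (0,2)
Fill (0+0,2+1) = (0,3)
Fill (0+1,2+0) = (1,2)
Fill (0+1,2+1) = (1,3)

Answer: ..##..
..##..
.#....
#.....
..##..
...#.#
###...
#.#.##
..###.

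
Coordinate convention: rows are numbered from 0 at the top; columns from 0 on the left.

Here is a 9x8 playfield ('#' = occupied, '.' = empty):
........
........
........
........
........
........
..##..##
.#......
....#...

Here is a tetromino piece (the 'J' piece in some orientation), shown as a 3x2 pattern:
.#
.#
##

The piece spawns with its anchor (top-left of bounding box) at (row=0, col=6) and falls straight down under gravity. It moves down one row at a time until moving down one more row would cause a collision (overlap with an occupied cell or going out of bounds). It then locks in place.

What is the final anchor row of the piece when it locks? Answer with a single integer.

Answer: 3

Derivation:
Spawn at (row=0, col=6). Try each row:
  row 0: fits
  row 1: fits
  row 2: fits
  row 3: fits
  row 4: blocked -> lock at row 3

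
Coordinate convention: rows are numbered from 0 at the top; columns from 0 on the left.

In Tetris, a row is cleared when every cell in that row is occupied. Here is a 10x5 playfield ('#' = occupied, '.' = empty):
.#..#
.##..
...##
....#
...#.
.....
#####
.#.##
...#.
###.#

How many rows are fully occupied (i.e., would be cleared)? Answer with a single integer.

Check each row:
  row 0: 3 empty cells -> not full
  row 1: 3 empty cells -> not full
  row 2: 3 empty cells -> not full
  row 3: 4 empty cells -> not full
  row 4: 4 empty cells -> not full
  row 5: 5 empty cells -> not full
  row 6: 0 empty cells -> FULL (clear)
  row 7: 2 empty cells -> not full
  row 8: 4 empty cells -> not full
  row 9: 1 empty cell -> not full
Total rows cleared: 1

Answer: 1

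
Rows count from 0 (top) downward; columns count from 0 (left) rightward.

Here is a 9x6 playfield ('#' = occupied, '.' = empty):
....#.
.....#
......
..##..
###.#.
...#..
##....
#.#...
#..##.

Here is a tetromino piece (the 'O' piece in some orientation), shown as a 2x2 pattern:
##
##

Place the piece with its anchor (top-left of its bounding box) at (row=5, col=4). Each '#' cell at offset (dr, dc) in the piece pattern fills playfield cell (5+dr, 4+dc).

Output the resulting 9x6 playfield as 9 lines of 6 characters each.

Fill (5+0,4+0) = (5,4)
Fill (5+0,4+1) = (5,5)
Fill (5+1,4+0) = (6,4)
Fill (5+1,4+1) = (6,5)

Answer: ....#.
.....#
......
..##..
###.#.
...###
##..##
#.#...
#..##.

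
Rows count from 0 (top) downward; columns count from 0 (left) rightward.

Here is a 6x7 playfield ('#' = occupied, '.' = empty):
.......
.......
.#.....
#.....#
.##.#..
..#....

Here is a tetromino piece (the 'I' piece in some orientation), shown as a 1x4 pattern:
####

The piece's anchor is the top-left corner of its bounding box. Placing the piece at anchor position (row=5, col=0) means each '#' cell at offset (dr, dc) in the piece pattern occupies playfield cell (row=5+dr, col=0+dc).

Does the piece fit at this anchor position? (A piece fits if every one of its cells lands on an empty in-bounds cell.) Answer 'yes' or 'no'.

Check each piece cell at anchor (5, 0):
  offset (0,0) -> (5,0): empty -> OK
  offset (0,1) -> (5,1): empty -> OK
  offset (0,2) -> (5,2): occupied ('#') -> FAIL
  offset (0,3) -> (5,3): empty -> OK
All cells valid: no

Answer: no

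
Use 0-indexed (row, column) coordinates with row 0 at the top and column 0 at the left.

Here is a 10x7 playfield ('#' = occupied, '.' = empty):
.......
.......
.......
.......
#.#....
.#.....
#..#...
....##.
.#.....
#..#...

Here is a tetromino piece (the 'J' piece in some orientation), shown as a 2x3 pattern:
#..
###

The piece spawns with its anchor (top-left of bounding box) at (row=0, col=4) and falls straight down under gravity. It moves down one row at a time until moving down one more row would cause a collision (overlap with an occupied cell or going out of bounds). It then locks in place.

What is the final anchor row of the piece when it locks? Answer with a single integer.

Spawn at (row=0, col=4). Try each row:
  row 0: fits
  row 1: fits
  row 2: fits
  row 3: fits
  row 4: fits
  row 5: fits
  row 6: blocked -> lock at row 5

Answer: 5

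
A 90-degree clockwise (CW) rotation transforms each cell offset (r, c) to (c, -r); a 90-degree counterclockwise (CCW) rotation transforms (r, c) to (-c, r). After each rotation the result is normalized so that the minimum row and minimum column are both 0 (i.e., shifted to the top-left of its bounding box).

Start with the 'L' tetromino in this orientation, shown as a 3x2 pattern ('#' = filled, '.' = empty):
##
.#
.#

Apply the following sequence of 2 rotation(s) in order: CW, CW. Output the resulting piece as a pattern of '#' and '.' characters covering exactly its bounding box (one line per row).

Answer: #.
#.
##

Derivation:
Start:
##
.#
.#
After rotation 1 (CW):
..#
###
After rotation 2 (CW):
#.
#.
##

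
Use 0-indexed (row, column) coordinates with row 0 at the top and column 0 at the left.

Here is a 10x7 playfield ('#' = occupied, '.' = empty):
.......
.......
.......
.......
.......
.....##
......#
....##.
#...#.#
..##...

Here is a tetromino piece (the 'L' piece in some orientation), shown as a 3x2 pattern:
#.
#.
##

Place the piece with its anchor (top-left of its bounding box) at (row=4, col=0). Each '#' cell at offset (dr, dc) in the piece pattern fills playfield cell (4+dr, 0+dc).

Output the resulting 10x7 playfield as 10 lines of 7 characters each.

Fill (4+0,0+0) = (4,0)
Fill (4+1,0+0) = (5,0)
Fill (4+2,0+0) = (6,0)
Fill (4+2,0+1) = (6,1)

Answer: .......
.......
.......
.......
#......
#....##
##....#
....##.
#...#.#
..##...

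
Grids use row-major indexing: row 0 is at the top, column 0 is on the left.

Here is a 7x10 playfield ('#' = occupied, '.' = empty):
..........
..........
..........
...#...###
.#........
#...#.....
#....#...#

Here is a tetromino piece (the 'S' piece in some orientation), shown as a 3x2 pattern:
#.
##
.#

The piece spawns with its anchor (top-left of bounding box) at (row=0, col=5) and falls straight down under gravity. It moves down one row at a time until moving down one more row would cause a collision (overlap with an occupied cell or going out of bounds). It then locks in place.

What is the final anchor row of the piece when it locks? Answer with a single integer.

Spawn at (row=0, col=5). Try each row:
  row 0: fits
  row 1: fits
  row 2: fits
  row 3: fits
  row 4: fits
  row 5: blocked -> lock at row 4

Answer: 4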